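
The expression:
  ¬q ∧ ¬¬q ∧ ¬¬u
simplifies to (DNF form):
False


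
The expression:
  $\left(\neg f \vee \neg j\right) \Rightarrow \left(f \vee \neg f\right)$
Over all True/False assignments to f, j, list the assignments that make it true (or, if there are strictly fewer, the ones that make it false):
is always true.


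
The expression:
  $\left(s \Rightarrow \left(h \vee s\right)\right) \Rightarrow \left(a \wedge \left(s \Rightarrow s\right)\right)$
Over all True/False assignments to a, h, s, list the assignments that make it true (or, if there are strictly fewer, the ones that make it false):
is true only for:
  a=True, h=False, s=False;
  a=True, h=False, s=True;
  a=True, h=True, s=False;
  a=True, h=True, s=True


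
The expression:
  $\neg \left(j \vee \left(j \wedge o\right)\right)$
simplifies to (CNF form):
$\neg j$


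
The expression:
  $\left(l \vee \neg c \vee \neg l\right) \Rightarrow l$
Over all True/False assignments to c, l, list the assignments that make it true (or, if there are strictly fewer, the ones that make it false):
is true only for:
  c=False, l=True;
  c=True, l=True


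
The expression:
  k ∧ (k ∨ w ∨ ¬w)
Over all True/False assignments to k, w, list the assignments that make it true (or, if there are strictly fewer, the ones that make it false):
is true only for:
  k=True, w=False;
  k=True, w=True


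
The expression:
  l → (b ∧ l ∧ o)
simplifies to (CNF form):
(b ∨ ¬l) ∧ (o ∨ ¬l)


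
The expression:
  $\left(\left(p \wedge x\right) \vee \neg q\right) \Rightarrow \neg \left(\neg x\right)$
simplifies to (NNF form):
$q \vee x$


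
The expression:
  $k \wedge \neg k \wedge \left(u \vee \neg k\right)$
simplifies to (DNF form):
$\text{False}$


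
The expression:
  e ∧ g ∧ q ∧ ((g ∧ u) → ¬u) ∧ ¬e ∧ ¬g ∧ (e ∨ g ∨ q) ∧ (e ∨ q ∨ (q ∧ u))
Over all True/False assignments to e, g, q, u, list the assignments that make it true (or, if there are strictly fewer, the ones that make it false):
is never true.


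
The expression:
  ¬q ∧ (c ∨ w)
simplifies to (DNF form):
(c ∧ ¬q) ∨ (w ∧ ¬q)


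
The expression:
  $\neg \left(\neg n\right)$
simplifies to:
$n$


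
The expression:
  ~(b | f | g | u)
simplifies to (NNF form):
~b & ~f & ~g & ~u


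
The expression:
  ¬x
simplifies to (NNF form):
¬x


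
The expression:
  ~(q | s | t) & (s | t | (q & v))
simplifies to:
False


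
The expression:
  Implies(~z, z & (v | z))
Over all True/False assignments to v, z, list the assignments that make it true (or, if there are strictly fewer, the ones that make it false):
is true only for:
  v=False, z=True;
  v=True, z=True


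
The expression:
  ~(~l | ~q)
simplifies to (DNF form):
l & q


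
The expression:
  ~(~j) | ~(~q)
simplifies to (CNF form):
j | q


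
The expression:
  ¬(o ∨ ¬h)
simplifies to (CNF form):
h ∧ ¬o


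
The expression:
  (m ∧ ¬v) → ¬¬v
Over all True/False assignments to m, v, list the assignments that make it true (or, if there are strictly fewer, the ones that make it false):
is false only for:
  m=True, v=False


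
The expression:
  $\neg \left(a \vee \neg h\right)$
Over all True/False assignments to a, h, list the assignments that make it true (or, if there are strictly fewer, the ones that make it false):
is true only for:
  a=False, h=True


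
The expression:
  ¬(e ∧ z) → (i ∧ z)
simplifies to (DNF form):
(e ∧ z) ∨ (i ∧ z)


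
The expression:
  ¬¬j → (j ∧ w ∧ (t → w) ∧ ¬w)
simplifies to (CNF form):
¬j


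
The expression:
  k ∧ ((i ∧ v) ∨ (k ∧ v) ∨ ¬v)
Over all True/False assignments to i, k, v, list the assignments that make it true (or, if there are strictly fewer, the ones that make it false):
is true only for:
  i=False, k=True, v=False;
  i=False, k=True, v=True;
  i=True, k=True, v=False;
  i=True, k=True, v=True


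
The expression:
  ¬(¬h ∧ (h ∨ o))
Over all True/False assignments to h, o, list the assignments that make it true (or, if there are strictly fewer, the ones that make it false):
is false only for:
  h=False, o=True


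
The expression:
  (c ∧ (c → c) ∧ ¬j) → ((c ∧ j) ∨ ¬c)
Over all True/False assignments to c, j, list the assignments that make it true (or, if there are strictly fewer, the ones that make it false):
is false only for:
  c=True, j=False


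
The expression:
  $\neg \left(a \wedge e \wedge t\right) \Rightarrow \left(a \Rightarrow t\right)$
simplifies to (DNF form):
$t \vee \neg a$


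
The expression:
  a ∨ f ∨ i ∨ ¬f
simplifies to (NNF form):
True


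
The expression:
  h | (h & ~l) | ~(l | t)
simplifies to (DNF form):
h | (~l & ~t)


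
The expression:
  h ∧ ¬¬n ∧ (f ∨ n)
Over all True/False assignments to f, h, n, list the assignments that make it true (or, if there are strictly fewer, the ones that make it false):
is true only for:
  f=False, h=True, n=True;
  f=True, h=True, n=True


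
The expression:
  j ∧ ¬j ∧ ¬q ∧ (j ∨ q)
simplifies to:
False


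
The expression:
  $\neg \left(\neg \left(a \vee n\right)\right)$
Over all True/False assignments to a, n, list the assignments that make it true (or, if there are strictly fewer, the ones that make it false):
is false only for:
  a=False, n=False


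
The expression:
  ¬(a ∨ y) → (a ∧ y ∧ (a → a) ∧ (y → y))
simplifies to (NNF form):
a ∨ y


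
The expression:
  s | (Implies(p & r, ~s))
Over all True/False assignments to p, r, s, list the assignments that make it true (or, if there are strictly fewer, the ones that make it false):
is always true.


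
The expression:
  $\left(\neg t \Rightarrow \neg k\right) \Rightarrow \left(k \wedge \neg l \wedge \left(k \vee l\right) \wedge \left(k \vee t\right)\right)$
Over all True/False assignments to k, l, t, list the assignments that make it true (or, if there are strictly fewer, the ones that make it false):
is true only for:
  k=True, l=False, t=False;
  k=True, l=False, t=True;
  k=True, l=True, t=False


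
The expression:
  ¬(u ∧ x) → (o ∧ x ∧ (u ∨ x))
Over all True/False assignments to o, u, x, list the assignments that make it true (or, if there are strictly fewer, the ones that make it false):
is true only for:
  o=False, u=True, x=True;
  o=True, u=False, x=True;
  o=True, u=True, x=True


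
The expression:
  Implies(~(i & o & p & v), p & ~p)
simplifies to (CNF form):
i & o & p & v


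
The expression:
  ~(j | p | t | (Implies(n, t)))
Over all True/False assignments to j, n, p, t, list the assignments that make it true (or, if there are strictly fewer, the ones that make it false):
is true only for:
  j=False, n=True, p=False, t=False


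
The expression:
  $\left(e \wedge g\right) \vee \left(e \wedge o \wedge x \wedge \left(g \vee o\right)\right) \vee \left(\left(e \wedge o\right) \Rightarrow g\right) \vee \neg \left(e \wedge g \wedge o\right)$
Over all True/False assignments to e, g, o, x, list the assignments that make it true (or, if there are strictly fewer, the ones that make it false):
is always true.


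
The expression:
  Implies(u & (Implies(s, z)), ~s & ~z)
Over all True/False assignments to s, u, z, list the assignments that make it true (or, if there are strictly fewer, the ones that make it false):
is false only for:
  s=False, u=True, z=True;
  s=True, u=True, z=True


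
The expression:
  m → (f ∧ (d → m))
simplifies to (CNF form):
f ∨ ¬m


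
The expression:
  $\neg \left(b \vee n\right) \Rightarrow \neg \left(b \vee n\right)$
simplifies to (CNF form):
$\text{True}$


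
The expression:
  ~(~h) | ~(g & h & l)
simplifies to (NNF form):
True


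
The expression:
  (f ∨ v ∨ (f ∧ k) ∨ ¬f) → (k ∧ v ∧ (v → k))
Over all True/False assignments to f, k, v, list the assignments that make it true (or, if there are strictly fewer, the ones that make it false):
is true only for:
  f=False, k=True, v=True;
  f=True, k=True, v=True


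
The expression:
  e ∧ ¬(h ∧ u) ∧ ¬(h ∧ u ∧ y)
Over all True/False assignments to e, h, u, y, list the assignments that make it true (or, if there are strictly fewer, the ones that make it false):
is true only for:
  e=True, h=False, u=False, y=False;
  e=True, h=False, u=False, y=True;
  e=True, h=False, u=True, y=False;
  e=True, h=False, u=True, y=True;
  e=True, h=True, u=False, y=False;
  e=True, h=True, u=False, y=True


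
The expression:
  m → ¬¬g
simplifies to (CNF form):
g ∨ ¬m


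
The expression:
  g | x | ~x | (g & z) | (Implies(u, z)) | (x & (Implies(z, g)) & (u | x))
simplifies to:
True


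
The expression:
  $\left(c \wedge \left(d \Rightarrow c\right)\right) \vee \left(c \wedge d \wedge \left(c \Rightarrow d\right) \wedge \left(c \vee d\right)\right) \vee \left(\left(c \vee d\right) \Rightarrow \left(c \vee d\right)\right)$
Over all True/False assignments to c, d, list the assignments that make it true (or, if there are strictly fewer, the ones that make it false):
is always true.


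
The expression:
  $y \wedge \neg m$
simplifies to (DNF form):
$y \wedge \neg m$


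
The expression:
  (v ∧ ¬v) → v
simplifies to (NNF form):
True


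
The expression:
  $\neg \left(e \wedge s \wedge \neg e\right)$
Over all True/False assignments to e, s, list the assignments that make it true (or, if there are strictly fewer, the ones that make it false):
is always true.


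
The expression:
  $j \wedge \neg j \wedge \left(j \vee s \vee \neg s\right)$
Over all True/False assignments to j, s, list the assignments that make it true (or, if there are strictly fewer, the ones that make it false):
is never true.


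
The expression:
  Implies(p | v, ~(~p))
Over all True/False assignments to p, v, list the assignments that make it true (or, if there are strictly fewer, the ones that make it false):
is false only for:
  p=False, v=True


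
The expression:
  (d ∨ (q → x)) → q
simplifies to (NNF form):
q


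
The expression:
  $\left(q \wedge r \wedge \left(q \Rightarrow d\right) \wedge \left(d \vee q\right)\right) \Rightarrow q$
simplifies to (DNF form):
$\text{True}$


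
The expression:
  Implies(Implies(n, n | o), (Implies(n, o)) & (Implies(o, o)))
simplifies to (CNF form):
o | ~n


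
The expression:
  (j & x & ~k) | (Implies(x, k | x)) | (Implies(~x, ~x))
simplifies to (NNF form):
True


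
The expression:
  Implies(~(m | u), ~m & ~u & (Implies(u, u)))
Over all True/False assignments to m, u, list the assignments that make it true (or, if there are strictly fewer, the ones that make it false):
is always true.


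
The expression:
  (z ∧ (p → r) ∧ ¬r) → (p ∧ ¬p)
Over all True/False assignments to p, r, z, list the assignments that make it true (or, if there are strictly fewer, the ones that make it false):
is false only for:
  p=False, r=False, z=True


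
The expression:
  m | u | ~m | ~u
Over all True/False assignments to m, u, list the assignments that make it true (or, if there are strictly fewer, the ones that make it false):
is always true.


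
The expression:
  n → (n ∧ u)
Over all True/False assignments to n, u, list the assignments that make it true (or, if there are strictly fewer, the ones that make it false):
is false only for:
  n=True, u=False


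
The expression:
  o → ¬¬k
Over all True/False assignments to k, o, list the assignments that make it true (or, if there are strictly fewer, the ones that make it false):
is false only for:
  k=False, o=True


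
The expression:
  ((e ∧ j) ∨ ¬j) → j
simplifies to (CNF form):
j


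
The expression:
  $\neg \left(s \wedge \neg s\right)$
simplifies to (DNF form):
$\text{True}$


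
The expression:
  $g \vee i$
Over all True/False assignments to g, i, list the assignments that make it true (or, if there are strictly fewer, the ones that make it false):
is false only for:
  g=False, i=False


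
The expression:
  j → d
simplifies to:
d ∨ ¬j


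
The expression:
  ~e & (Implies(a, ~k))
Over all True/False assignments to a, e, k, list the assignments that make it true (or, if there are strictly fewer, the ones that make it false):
is true only for:
  a=False, e=False, k=False;
  a=False, e=False, k=True;
  a=True, e=False, k=False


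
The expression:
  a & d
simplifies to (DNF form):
a & d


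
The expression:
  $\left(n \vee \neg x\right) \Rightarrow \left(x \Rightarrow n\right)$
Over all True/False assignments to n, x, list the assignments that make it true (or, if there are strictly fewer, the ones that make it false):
is always true.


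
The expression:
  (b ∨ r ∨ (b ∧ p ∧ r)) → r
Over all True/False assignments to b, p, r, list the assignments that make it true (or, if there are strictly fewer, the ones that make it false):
is false only for:
  b=True, p=False, r=False;
  b=True, p=True, r=False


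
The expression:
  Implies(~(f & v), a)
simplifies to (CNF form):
(a | f) & (a | v)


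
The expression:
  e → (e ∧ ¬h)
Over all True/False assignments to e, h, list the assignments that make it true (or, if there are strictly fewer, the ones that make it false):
is false only for:
  e=True, h=True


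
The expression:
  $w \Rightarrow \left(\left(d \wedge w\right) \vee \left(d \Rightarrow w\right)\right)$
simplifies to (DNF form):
$\text{True}$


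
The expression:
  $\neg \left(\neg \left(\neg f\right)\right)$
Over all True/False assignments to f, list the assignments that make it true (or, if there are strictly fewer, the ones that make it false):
is true only for:
  f=False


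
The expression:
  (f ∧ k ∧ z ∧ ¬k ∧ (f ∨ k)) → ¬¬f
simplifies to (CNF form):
True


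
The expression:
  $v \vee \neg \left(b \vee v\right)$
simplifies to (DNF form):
$v \vee \neg b$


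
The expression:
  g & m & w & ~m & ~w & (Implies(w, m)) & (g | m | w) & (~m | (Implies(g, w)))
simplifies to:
False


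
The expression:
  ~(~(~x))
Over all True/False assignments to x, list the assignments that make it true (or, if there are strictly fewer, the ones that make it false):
is true only for:
  x=False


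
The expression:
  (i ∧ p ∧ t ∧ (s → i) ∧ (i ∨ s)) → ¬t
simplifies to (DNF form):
¬i ∨ ¬p ∨ ¬t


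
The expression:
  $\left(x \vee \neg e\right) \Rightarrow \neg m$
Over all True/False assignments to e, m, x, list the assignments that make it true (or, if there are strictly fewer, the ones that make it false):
is false only for:
  e=False, m=True, x=False;
  e=False, m=True, x=True;
  e=True, m=True, x=True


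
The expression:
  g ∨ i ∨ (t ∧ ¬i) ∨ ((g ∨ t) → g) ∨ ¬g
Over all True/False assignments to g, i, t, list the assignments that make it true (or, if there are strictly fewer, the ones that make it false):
is always true.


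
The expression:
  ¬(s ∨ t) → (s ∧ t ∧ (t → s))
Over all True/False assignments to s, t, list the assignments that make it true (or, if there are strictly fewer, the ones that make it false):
is false only for:
  s=False, t=False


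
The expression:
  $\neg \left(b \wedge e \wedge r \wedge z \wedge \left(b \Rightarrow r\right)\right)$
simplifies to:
$\neg b \vee \neg e \vee \neg r \vee \neg z$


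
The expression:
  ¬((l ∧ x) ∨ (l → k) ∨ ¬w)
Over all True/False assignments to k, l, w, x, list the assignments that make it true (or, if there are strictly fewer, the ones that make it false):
is true only for:
  k=False, l=True, w=True, x=False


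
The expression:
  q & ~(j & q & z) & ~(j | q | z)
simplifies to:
False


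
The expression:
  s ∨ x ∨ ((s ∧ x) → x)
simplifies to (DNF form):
True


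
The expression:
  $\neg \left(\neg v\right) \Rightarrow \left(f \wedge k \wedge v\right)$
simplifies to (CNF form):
$\left(f \vee \neg v\right) \wedge \left(k \vee \neg v\right)$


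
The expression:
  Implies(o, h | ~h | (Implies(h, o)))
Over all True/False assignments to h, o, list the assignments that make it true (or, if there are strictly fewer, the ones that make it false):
is always true.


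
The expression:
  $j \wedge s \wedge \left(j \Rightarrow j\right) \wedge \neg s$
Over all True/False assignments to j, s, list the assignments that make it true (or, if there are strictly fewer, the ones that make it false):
is never true.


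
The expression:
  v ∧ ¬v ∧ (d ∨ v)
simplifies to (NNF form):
False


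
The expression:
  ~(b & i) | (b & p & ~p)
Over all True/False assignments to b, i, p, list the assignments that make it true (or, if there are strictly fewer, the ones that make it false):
is false only for:
  b=True, i=True, p=False;
  b=True, i=True, p=True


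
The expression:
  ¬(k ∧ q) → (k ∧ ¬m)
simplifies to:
k ∧ (q ∨ ¬m)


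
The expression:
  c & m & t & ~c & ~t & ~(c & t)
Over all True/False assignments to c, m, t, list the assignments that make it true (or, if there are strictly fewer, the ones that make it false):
is never true.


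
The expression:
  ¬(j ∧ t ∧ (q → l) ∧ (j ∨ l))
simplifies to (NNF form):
(q ∧ ¬l) ∨ ¬j ∨ ¬t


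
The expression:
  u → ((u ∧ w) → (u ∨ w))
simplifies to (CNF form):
True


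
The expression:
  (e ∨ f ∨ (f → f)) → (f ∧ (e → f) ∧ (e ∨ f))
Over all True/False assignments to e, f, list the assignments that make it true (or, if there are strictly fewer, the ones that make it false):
is true only for:
  e=False, f=True;
  e=True, f=True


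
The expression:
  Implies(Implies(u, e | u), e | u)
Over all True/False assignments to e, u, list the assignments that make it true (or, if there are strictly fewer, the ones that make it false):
is false only for:
  e=False, u=False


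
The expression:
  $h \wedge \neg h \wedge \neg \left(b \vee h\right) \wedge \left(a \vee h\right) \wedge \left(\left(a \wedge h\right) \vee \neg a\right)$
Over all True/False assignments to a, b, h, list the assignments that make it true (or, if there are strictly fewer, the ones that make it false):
is never true.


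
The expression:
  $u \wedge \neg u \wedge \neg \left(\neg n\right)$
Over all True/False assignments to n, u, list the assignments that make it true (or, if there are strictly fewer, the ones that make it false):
is never true.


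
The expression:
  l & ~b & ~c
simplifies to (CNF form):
l & ~b & ~c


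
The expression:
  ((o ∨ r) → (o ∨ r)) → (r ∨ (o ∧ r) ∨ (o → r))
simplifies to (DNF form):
r ∨ ¬o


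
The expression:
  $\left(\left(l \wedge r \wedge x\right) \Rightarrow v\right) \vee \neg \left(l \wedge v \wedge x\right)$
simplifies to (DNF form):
$\text{True}$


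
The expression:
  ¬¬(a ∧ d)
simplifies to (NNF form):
a ∧ d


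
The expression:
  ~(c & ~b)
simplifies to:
b | ~c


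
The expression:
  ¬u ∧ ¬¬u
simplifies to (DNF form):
False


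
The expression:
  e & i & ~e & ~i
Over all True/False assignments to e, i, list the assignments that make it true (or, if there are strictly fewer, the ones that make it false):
is never true.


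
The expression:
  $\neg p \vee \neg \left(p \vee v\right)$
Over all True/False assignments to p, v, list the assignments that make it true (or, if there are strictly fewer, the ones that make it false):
is true only for:
  p=False, v=False;
  p=False, v=True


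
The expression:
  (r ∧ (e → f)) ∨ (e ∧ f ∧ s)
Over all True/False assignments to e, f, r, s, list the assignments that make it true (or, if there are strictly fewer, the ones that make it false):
is true only for:
  e=False, f=False, r=True, s=False;
  e=False, f=False, r=True, s=True;
  e=False, f=True, r=True, s=False;
  e=False, f=True, r=True, s=True;
  e=True, f=True, r=False, s=True;
  e=True, f=True, r=True, s=False;
  e=True, f=True, r=True, s=True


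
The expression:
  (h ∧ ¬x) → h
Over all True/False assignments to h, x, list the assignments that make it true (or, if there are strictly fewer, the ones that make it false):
is always true.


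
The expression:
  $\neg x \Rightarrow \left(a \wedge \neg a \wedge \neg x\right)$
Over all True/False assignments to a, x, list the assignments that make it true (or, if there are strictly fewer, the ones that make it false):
is true only for:
  a=False, x=True;
  a=True, x=True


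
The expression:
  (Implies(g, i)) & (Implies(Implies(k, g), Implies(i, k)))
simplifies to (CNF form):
(i | ~g) & (k | ~i)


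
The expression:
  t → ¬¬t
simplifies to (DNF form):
True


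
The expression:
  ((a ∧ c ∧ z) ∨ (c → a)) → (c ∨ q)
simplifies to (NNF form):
c ∨ q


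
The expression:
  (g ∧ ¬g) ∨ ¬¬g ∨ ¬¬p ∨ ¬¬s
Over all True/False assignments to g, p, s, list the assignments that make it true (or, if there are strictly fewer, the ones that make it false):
is false only for:
  g=False, p=False, s=False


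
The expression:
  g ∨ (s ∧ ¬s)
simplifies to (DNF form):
g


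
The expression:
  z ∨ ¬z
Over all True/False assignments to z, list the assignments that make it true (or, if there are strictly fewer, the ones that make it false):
is always true.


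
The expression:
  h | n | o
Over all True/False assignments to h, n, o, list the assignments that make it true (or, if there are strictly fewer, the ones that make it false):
is false only for:
  h=False, n=False, o=False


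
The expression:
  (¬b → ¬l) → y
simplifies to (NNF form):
y ∨ (l ∧ ¬b)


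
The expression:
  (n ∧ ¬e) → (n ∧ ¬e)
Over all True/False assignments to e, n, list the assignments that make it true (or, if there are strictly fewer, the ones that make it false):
is always true.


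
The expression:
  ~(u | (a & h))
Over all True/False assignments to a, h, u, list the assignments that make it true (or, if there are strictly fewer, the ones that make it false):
is true only for:
  a=False, h=False, u=False;
  a=False, h=True, u=False;
  a=True, h=False, u=False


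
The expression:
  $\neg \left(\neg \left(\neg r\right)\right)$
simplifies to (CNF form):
$\neg r$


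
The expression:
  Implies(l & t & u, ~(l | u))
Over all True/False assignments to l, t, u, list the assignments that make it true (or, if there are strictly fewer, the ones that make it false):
is false only for:
  l=True, t=True, u=True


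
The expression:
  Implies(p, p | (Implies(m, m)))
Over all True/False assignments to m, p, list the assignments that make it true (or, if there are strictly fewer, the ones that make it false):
is always true.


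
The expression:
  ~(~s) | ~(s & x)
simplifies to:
True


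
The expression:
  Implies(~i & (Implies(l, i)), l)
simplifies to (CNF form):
i | l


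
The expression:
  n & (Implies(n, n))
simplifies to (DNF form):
n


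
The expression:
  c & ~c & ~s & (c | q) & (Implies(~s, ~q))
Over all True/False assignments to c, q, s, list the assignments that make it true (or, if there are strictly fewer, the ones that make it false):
is never true.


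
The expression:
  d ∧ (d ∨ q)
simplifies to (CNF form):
d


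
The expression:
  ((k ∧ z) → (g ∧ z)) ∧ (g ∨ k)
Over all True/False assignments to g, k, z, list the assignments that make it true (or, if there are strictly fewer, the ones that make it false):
is false only for:
  g=False, k=False, z=False;
  g=False, k=False, z=True;
  g=False, k=True, z=True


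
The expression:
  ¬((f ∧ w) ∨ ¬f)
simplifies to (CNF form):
f ∧ ¬w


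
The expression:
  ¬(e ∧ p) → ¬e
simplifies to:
p ∨ ¬e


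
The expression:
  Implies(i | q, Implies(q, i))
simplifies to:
i | ~q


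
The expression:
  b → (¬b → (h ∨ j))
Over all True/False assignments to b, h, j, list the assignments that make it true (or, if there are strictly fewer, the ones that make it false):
is always true.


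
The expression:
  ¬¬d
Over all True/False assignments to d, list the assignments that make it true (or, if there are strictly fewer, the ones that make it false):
is true only for:
  d=True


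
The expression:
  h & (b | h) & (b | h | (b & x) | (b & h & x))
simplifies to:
h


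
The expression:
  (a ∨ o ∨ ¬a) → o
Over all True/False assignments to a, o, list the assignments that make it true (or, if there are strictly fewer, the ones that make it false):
is true only for:
  a=False, o=True;
  a=True, o=True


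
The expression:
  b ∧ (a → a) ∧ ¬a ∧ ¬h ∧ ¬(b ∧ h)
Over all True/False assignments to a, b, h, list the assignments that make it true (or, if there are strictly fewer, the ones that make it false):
is true only for:
  a=False, b=True, h=False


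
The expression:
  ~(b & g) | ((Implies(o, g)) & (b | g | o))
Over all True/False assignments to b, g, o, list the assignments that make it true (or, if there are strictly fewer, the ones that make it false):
is always true.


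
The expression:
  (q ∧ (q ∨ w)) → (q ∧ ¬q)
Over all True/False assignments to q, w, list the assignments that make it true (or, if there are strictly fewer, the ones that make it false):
is true only for:
  q=False, w=False;
  q=False, w=True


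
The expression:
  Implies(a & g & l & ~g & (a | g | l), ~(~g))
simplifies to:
True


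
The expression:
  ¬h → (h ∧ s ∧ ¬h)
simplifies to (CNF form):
h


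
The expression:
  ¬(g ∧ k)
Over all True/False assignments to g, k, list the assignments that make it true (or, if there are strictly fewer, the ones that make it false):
is false only for:
  g=True, k=True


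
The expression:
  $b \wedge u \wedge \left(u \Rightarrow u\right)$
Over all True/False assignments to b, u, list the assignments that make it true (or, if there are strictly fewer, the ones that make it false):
is true only for:
  b=True, u=True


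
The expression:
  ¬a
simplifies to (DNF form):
¬a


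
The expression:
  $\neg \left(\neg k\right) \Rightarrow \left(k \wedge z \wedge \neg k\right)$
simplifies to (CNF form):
$\neg k$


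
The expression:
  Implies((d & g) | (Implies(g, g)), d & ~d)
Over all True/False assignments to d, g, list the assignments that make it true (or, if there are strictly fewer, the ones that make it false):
is never true.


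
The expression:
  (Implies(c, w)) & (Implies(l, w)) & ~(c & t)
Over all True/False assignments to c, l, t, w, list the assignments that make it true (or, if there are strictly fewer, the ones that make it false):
is true only for:
  c=False, l=False, t=False, w=False;
  c=False, l=False, t=False, w=True;
  c=False, l=False, t=True, w=False;
  c=False, l=False, t=True, w=True;
  c=False, l=True, t=False, w=True;
  c=False, l=True, t=True, w=True;
  c=True, l=False, t=False, w=True;
  c=True, l=True, t=False, w=True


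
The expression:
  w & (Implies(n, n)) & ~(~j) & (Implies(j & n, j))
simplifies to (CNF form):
j & w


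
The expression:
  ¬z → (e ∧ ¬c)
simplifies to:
z ∨ (e ∧ ¬c)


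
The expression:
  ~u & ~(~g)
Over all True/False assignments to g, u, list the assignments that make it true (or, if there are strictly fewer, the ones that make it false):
is true only for:
  g=True, u=False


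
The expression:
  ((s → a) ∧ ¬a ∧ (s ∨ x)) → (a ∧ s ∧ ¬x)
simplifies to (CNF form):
a ∨ s ∨ ¬x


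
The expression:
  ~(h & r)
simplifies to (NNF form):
~h | ~r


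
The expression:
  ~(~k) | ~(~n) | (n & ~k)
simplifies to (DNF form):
k | n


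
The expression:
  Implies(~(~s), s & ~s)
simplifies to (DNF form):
~s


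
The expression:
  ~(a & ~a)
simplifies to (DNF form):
True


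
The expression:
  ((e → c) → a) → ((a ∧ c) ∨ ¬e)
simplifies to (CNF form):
c ∨ ¬e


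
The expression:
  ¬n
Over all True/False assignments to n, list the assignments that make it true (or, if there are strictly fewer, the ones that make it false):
is true only for:
  n=False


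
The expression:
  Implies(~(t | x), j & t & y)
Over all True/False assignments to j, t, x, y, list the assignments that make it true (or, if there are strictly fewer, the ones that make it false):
is false only for:
  j=False, t=False, x=False, y=False;
  j=False, t=False, x=False, y=True;
  j=True, t=False, x=False, y=False;
  j=True, t=False, x=False, y=True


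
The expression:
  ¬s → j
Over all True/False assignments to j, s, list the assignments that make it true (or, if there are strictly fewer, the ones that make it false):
is false only for:
  j=False, s=False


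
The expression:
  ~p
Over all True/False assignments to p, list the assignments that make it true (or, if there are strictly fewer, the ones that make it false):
is true only for:
  p=False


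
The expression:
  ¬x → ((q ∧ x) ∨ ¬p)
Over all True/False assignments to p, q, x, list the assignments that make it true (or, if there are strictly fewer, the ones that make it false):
is false only for:
  p=True, q=False, x=False;
  p=True, q=True, x=False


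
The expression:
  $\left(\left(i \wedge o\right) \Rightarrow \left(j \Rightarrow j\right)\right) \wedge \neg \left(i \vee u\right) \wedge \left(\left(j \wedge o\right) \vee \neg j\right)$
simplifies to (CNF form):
$\neg i \wedge \neg u \wedge \left(o \vee \neg j\right)$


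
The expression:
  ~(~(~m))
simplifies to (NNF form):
~m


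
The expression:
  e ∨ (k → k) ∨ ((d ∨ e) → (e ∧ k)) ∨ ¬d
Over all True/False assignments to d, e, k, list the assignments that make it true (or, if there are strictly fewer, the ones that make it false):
is always true.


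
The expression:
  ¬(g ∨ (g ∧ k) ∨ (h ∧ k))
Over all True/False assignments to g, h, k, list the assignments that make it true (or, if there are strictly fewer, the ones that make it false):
is true only for:
  g=False, h=False, k=False;
  g=False, h=False, k=True;
  g=False, h=True, k=False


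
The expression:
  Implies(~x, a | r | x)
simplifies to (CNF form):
a | r | x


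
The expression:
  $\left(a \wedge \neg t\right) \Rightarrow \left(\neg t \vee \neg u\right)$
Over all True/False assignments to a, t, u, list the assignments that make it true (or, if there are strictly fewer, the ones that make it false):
is always true.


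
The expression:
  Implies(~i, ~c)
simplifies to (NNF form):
i | ~c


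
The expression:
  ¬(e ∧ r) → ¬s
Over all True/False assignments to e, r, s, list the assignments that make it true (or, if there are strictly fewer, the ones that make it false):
is false only for:
  e=False, r=False, s=True;
  e=False, r=True, s=True;
  e=True, r=False, s=True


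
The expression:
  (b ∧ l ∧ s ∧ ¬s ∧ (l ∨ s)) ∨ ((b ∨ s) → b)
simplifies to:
b ∨ ¬s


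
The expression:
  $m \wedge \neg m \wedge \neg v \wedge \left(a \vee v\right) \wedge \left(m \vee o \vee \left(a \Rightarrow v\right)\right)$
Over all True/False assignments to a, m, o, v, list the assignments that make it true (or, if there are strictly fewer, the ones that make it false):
is never true.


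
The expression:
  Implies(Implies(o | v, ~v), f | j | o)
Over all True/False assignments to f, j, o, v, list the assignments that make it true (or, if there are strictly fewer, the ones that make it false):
is false only for:
  f=False, j=False, o=False, v=False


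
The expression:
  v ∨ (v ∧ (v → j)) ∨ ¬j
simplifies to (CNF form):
v ∨ ¬j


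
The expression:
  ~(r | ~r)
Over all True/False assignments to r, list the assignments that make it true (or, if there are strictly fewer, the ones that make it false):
is never true.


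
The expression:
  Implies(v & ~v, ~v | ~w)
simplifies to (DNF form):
True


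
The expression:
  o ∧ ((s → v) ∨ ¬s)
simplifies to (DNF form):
(o ∧ v) ∨ (o ∧ ¬s)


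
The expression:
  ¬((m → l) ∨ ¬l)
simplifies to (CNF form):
False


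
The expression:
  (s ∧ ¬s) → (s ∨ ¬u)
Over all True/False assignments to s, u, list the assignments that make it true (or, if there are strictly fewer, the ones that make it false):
is always true.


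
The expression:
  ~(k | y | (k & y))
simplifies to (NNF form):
~k & ~y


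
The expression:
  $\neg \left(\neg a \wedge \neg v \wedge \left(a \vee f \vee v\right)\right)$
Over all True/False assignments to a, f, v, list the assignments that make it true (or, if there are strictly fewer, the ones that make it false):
is false only for:
  a=False, f=True, v=False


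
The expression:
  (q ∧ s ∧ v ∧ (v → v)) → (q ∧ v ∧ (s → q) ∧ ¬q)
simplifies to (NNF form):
¬q ∨ ¬s ∨ ¬v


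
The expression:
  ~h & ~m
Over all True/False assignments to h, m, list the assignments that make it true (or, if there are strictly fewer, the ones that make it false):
is true only for:
  h=False, m=False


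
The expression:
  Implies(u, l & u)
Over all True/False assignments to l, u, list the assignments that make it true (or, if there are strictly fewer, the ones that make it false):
is false only for:
  l=False, u=True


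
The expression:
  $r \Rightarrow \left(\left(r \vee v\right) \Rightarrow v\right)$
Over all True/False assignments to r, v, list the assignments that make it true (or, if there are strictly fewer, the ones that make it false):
is false only for:
  r=True, v=False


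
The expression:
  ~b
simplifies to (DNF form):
~b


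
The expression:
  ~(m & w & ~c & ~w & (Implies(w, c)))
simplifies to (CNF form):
True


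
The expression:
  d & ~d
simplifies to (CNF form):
False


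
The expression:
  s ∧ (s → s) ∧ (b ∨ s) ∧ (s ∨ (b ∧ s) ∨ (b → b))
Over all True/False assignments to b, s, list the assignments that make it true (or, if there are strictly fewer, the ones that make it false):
is true only for:
  b=False, s=True;
  b=True, s=True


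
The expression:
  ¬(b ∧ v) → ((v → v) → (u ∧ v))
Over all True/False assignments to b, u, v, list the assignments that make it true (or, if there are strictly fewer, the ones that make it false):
is true only for:
  b=False, u=True, v=True;
  b=True, u=False, v=True;
  b=True, u=True, v=True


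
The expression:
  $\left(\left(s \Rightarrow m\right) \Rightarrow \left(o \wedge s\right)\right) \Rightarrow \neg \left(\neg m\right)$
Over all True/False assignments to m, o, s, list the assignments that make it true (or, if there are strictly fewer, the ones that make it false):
is false only for:
  m=False, o=False, s=True;
  m=False, o=True, s=True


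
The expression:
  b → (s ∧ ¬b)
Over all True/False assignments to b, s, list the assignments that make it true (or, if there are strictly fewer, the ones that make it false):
is true only for:
  b=False, s=False;
  b=False, s=True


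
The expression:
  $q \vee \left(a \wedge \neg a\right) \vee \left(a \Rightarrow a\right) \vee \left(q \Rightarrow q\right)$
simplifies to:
$\text{True}$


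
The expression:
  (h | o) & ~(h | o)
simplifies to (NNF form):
False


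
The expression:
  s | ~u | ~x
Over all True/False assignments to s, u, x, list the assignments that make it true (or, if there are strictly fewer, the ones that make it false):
is false only for:
  s=False, u=True, x=True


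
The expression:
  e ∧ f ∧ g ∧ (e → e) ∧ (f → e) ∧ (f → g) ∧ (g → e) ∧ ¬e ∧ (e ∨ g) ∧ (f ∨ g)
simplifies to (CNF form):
False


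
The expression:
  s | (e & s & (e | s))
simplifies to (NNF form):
s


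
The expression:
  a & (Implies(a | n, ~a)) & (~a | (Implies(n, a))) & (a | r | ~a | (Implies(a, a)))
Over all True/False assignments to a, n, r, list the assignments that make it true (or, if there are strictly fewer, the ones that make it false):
is never true.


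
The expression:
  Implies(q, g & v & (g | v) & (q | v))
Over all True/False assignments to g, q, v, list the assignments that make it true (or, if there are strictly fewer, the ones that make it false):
is false only for:
  g=False, q=True, v=False;
  g=False, q=True, v=True;
  g=True, q=True, v=False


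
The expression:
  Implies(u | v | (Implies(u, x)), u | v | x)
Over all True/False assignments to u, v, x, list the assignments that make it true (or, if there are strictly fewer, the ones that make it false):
is false only for:
  u=False, v=False, x=False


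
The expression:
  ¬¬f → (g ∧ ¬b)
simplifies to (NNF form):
(g ∧ ¬b) ∨ ¬f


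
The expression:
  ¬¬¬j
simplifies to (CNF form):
¬j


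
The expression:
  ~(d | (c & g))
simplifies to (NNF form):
~d & (~c | ~g)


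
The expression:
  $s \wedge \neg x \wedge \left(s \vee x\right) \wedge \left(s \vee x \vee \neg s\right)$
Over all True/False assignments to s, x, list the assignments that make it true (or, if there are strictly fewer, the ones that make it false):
is true only for:
  s=True, x=False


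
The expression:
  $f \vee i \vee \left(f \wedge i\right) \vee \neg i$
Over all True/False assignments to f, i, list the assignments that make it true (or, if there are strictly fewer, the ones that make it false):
is always true.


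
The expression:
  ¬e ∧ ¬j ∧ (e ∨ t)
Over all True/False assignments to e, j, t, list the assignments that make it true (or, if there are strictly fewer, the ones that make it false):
is true only for:
  e=False, j=False, t=True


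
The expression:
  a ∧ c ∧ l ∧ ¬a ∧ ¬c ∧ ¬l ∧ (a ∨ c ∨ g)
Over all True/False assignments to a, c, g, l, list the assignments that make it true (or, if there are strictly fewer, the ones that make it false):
is never true.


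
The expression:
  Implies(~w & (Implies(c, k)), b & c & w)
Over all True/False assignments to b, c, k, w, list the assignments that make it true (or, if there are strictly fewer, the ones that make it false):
is false only for:
  b=False, c=False, k=False, w=False;
  b=False, c=False, k=True, w=False;
  b=False, c=True, k=True, w=False;
  b=True, c=False, k=False, w=False;
  b=True, c=False, k=True, w=False;
  b=True, c=True, k=True, w=False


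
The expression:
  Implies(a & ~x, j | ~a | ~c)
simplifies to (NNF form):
j | x | ~a | ~c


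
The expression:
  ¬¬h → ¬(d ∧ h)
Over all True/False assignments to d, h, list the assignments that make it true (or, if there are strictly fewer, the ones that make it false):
is false only for:
  d=True, h=True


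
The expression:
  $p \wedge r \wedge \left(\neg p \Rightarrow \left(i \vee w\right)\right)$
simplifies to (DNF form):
$p \wedge r$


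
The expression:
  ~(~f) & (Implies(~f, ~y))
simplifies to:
f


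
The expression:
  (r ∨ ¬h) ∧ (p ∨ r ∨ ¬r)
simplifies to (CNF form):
r ∨ ¬h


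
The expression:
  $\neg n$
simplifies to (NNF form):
$\neg n$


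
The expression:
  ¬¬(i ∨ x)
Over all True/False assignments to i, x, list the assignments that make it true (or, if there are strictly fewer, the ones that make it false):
is false only for:
  i=False, x=False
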